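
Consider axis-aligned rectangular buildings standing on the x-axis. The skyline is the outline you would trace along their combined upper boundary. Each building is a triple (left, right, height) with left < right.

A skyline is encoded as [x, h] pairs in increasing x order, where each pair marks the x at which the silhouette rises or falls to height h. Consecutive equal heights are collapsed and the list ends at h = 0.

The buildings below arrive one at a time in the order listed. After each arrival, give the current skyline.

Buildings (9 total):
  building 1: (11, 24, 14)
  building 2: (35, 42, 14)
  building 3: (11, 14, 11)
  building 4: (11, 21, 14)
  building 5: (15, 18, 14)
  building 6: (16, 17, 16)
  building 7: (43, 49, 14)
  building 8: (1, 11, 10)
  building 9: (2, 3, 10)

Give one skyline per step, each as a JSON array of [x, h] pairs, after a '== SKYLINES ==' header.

== SKYLINES ==
[[11,14],[24,0]]
[[11,14],[24,0],[35,14],[42,0]]
[[11,14],[24,0],[35,14],[42,0]]
[[11,14],[24,0],[35,14],[42,0]]
[[11,14],[24,0],[35,14],[42,0]]
[[11,14],[16,16],[17,14],[24,0],[35,14],[42,0]]
[[11,14],[16,16],[17,14],[24,0],[35,14],[42,0],[43,14],[49,0]]
[[1,10],[11,14],[16,16],[17,14],[24,0],[35,14],[42,0],[43,14],[49,0]]
[[1,10],[11,14],[16,16],[17,14],[24,0],[35,14],[42,0],[43,14],[49,0]]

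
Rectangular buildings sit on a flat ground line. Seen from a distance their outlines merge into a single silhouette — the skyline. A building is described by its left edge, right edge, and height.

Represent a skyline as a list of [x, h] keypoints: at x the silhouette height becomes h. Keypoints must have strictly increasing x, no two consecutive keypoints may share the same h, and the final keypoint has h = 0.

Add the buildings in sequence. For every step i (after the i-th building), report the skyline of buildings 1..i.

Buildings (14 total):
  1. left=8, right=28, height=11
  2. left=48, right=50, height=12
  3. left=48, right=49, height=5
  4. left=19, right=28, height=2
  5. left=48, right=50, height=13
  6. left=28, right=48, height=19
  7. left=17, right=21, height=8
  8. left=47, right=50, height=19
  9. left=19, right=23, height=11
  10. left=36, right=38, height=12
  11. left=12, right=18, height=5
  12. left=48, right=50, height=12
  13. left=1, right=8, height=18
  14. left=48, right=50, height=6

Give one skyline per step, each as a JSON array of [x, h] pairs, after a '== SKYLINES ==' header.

== SKYLINES ==
[[8,11],[28,0]]
[[8,11],[28,0],[48,12],[50,0]]
[[8,11],[28,0],[48,12],[50,0]]
[[8,11],[28,0],[48,12],[50,0]]
[[8,11],[28,0],[48,13],[50,0]]
[[8,11],[28,19],[48,13],[50,0]]
[[8,11],[28,19],[48,13],[50,0]]
[[8,11],[28,19],[50,0]]
[[8,11],[28,19],[50,0]]
[[8,11],[28,19],[50,0]]
[[8,11],[28,19],[50,0]]
[[8,11],[28,19],[50,0]]
[[1,18],[8,11],[28,19],[50,0]]
[[1,18],[8,11],[28,19],[50,0]]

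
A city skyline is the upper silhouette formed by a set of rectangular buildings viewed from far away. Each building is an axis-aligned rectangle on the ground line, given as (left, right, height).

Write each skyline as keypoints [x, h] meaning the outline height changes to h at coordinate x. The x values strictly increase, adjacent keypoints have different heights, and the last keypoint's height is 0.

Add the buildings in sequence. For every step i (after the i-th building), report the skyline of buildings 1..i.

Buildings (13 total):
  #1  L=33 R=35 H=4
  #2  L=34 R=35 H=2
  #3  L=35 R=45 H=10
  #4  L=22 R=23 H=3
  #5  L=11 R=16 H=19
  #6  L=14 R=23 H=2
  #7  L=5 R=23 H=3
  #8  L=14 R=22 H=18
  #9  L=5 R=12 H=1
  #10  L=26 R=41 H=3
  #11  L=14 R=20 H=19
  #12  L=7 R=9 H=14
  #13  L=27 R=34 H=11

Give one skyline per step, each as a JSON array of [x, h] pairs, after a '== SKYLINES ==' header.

== SKYLINES ==
[[33,4],[35,0]]
[[33,4],[35,0]]
[[33,4],[35,10],[45,0]]
[[22,3],[23,0],[33,4],[35,10],[45,0]]
[[11,19],[16,0],[22,3],[23,0],[33,4],[35,10],[45,0]]
[[11,19],[16,2],[22,3],[23,0],[33,4],[35,10],[45,0]]
[[5,3],[11,19],[16,3],[23,0],[33,4],[35,10],[45,0]]
[[5,3],[11,19],[16,18],[22,3],[23,0],[33,4],[35,10],[45,0]]
[[5,3],[11,19],[16,18],[22,3],[23,0],[33,4],[35,10],[45,0]]
[[5,3],[11,19],[16,18],[22,3],[23,0],[26,3],[33,4],[35,10],[45,0]]
[[5,3],[11,19],[20,18],[22,3],[23,0],[26,3],[33,4],[35,10],[45,0]]
[[5,3],[7,14],[9,3],[11,19],[20,18],[22,3],[23,0],[26,3],[33,4],[35,10],[45,0]]
[[5,3],[7,14],[9,3],[11,19],[20,18],[22,3],[23,0],[26,3],[27,11],[34,4],[35,10],[45,0]]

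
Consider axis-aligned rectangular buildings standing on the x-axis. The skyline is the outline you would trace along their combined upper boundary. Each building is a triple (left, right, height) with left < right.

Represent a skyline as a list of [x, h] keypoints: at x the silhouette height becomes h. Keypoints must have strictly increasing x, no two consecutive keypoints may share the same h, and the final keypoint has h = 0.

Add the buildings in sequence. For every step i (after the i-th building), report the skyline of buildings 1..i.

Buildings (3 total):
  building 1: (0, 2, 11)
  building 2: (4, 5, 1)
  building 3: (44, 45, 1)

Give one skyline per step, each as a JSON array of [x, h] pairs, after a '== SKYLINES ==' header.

== SKYLINES ==
[[0,11],[2,0]]
[[0,11],[2,0],[4,1],[5,0]]
[[0,11],[2,0],[4,1],[5,0],[44,1],[45,0]]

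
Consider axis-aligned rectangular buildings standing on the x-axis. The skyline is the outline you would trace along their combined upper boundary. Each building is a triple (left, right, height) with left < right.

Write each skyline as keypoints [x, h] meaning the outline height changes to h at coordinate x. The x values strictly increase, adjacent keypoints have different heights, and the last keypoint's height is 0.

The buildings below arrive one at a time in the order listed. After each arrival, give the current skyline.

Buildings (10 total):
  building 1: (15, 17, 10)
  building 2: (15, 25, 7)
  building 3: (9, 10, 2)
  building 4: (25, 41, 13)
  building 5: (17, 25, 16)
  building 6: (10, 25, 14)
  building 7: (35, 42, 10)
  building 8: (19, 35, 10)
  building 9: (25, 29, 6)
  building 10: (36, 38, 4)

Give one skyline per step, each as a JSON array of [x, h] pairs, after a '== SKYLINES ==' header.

== SKYLINES ==
[[15,10],[17,0]]
[[15,10],[17,7],[25,0]]
[[9,2],[10,0],[15,10],[17,7],[25,0]]
[[9,2],[10,0],[15,10],[17,7],[25,13],[41,0]]
[[9,2],[10,0],[15,10],[17,16],[25,13],[41,0]]
[[9,2],[10,14],[17,16],[25,13],[41,0]]
[[9,2],[10,14],[17,16],[25,13],[41,10],[42,0]]
[[9,2],[10,14],[17,16],[25,13],[41,10],[42,0]]
[[9,2],[10,14],[17,16],[25,13],[41,10],[42,0]]
[[9,2],[10,14],[17,16],[25,13],[41,10],[42,0]]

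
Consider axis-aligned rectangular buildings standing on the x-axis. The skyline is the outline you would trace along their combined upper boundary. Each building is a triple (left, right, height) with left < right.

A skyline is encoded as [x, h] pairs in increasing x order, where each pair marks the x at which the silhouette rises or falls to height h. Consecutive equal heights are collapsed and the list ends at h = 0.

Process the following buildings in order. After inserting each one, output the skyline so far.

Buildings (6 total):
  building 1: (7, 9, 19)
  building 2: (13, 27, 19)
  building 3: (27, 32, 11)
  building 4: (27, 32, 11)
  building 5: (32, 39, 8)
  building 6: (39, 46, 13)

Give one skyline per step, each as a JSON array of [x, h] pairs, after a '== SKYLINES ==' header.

== SKYLINES ==
[[7,19],[9,0]]
[[7,19],[9,0],[13,19],[27,0]]
[[7,19],[9,0],[13,19],[27,11],[32,0]]
[[7,19],[9,0],[13,19],[27,11],[32,0]]
[[7,19],[9,0],[13,19],[27,11],[32,8],[39,0]]
[[7,19],[9,0],[13,19],[27,11],[32,8],[39,13],[46,0]]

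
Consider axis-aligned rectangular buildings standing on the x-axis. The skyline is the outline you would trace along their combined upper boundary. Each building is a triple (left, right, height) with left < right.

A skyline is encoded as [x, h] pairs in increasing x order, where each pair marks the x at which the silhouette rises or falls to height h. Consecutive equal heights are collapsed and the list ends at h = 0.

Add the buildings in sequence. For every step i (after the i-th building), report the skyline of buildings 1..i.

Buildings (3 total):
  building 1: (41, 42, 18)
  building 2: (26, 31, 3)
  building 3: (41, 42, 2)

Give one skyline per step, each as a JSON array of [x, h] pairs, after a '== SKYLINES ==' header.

== SKYLINES ==
[[41,18],[42,0]]
[[26,3],[31,0],[41,18],[42,0]]
[[26,3],[31,0],[41,18],[42,0]]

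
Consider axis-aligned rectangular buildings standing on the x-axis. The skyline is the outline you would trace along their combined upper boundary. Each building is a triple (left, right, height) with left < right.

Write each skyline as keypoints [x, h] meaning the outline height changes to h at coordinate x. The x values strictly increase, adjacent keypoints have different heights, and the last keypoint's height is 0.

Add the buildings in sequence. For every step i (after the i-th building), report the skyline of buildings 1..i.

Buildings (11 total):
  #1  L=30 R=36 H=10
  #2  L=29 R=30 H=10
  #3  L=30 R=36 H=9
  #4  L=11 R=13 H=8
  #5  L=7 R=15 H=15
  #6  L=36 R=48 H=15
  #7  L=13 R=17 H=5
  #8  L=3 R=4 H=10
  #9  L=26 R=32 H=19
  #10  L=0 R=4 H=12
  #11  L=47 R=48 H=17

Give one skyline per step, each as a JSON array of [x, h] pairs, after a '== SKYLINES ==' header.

== SKYLINES ==
[[30,10],[36,0]]
[[29,10],[36,0]]
[[29,10],[36,0]]
[[11,8],[13,0],[29,10],[36,0]]
[[7,15],[15,0],[29,10],[36,0]]
[[7,15],[15,0],[29,10],[36,15],[48,0]]
[[7,15],[15,5],[17,0],[29,10],[36,15],[48,0]]
[[3,10],[4,0],[7,15],[15,5],[17,0],[29,10],[36,15],[48,0]]
[[3,10],[4,0],[7,15],[15,5],[17,0],[26,19],[32,10],[36,15],[48,0]]
[[0,12],[4,0],[7,15],[15,5],[17,0],[26,19],[32,10],[36,15],[48,0]]
[[0,12],[4,0],[7,15],[15,5],[17,0],[26,19],[32,10],[36,15],[47,17],[48,0]]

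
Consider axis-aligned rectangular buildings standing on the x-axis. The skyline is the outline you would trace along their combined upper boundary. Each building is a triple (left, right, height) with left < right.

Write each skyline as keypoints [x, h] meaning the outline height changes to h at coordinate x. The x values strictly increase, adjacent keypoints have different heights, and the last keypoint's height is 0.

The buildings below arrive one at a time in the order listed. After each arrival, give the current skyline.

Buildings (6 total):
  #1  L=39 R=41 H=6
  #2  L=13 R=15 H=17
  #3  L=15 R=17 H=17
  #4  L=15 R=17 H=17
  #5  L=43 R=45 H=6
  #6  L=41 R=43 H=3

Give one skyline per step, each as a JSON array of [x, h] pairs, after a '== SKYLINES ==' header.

== SKYLINES ==
[[39,6],[41,0]]
[[13,17],[15,0],[39,6],[41,0]]
[[13,17],[17,0],[39,6],[41,0]]
[[13,17],[17,0],[39,6],[41,0]]
[[13,17],[17,0],[39,6],[41,0],[43,6],[45,0]]
[[13,17],[17,0],[39,6],[41,3],[43,6],[45,0]]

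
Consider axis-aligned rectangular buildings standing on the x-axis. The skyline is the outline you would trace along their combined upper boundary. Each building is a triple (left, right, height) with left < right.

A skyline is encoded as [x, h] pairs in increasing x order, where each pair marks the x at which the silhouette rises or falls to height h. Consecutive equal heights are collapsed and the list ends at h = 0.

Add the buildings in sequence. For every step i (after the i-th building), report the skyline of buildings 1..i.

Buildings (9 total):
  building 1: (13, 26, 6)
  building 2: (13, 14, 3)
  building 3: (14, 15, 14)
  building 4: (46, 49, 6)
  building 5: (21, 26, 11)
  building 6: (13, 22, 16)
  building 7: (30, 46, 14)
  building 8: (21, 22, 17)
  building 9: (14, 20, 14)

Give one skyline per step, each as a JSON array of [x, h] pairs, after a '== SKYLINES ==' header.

== SKYLINES ==
[[13,6],[26,0]]
[[13,6],[26,0]]
[[13,6],[14,14],[15,6],[26,0]]
[[13,6],[14,14],[15,6],[26,0],[46,6],[49,0]]
[[13,6],[14,14],[15,6],[21,11],[26,0],[46,6],[49,0]]
[[13,16],[22,11],[26,0],[46,6],[49,0]]
[[13,16],[22,11],[26,0],[30,14],[46,6],[49,0]]
[[13,16],[21,17],[22,11],[26,0],[30,14],[46,6],[49,0]]
[[13,16],[21,17],[22,11],[26,0],[30,14],[46,6],[49,0]]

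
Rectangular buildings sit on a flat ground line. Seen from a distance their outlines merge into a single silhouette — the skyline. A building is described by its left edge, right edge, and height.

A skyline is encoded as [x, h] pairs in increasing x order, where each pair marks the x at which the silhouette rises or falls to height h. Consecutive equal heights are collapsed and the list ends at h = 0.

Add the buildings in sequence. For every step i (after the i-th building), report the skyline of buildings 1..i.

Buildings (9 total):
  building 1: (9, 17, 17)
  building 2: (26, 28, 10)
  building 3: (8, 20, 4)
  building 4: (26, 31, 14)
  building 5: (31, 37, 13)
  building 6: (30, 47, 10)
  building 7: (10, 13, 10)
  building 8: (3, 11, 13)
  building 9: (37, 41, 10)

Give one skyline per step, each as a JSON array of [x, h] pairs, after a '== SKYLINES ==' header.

== SKYLINES ==
[[9,17],[17,0]]
[[9,17],[17,0],[26,10],[28,0]]
[[8,4],[9,17],[17,4],[20,0],[26,10],[28,0]]
[[8,4],[9,17],[17,4],[20,0],[26,14],[31,0]]
[[8,4],[9,17],[17,4],[20,0],[26,14],[31,13],[37,0]]
[[8,4],[9,17],[17,4],[20,0],[26,14],[31,13],[37,10],[47,0]]
[[8,4],[9,17],[17,4],[20,0],[26,14],[31,13],[37,10],[47,0]]
[[3,13],[9,17],[17,4],[20,0],[26,14],[31,13],[37,10],[47,0]]
[[3,13],[9,17],[17,4],[20,0],[26,14],[31,13],[37,10],[47,0]]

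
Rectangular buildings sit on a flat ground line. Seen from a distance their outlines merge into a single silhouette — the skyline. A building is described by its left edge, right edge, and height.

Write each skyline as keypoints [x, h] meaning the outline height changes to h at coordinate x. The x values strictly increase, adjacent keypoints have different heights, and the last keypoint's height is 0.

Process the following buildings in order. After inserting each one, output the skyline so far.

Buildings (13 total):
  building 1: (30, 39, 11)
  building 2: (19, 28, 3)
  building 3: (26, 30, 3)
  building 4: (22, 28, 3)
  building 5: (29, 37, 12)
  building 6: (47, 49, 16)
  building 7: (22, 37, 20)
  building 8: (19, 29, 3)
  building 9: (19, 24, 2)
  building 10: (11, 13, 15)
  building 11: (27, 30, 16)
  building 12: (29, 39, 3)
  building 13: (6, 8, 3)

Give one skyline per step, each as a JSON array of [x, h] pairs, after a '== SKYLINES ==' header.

== SKYLINES ==
[[30,11],[39,0]]
[[19,3],[28,0],[30,11],[39,0]]
[[19,3],[30,11],[39,0]]
[[19,3],[30,11],[39,0]]
[[19,3],[29,12],[37,11],[39,0]]
[[19,3],[29,12],[37,11],[39,0],[47,16],[49,0]]
[[19,3],[22,20],[37,11],[39,0],[47,16],[49,0]]
[[19,3],[22,20],[37,11],[39,0],[47,16],[49,0]]
[[19,3],[22,20],[37,11],[39,0],[47,16],[49,0]]
[[11,15],[13,0],[19,3],[22,20],[37,11],[39,0],[47,16],[49,0]]
[[11,15],[13,0],[19,3],[22,20],[37,11],[39,0],[47,16],[49,0]]
[[11,15],[13,0],[19,3],[22,20],[37,11],[39,0],[47,16],[49,0]]
[[6,3],[8,0],[11,15],[13,0],[19,3],[22,20],[37,11],[39,0],[47,16],[49,0]]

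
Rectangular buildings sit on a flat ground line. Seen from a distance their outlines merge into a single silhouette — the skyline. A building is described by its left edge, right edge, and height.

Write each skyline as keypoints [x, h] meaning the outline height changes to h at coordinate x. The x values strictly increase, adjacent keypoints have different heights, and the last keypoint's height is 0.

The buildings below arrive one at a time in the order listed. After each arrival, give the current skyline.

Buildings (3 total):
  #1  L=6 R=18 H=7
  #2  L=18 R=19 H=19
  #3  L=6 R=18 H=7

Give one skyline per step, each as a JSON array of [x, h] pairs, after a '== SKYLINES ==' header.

== SKYLINES ==
[[6,7],[18,0]]
[[6,7],[18,19],[19,0]]
[[6,7],[18,19],[19,0]]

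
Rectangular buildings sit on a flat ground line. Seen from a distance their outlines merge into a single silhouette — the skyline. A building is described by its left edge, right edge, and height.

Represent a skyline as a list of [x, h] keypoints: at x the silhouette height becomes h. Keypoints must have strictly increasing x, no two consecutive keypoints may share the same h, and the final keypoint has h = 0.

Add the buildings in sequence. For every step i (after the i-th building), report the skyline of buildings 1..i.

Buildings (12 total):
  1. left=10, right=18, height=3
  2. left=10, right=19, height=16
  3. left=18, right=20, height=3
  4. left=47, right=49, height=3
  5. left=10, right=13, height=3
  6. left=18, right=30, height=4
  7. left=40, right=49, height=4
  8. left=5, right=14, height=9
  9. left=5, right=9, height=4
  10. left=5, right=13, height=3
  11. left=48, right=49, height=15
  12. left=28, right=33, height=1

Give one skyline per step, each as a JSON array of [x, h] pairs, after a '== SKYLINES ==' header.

== SKYLINES ==
[[10,3],[18,0]]
[[10,16],[19,0]]
[[10,16],[19,3],[20,0]]
[[10,16],[19,3],[20,0],[47,3],[49,0]]
[[10,16],[19,3],[20,0],[47,3],[49,0]]
[[10,16],[19,4],[30,0],[47,3],[49,0]]
[[10,16],[19,4],[30,0],[40,4],[49,0]]
[[5,9],[10,16],[19,4],[30,0],[40,4],[49,0]]
[[5,9],[10,16],[19,4],[30,0],[40,4],[49,0]]
[[5,9],[10,16],[19,4],[30,0],[40,4],[49,0]]
[[5,9],[10,16],[19,4],[30,0],[40,4],[48,15],[49,0]]
[[5,9],[10,16],[19,4],[30,1],[33,0],[40,4],[48,15],[49,0]]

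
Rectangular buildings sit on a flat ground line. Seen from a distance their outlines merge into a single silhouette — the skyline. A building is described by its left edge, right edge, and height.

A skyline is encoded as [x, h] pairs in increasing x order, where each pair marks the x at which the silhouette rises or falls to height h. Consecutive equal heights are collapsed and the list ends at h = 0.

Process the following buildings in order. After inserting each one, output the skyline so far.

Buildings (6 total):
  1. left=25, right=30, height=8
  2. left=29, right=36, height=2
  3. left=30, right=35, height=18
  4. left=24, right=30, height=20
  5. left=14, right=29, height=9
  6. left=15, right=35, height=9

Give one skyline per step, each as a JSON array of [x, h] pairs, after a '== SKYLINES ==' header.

== SKYLINES ==
[[25,8],[30,0]]
[[25,8],[30,2],[36,0]]
[[25,8],[30,18],[35,2],[36,0]]
[[24,20],[30,18],[35,2],[36,0]]
[[14,9],[24,20],[30,18],[35,2],[36,0]]
[[14,9],[24,20],[30,18],[35,2],[36,0]]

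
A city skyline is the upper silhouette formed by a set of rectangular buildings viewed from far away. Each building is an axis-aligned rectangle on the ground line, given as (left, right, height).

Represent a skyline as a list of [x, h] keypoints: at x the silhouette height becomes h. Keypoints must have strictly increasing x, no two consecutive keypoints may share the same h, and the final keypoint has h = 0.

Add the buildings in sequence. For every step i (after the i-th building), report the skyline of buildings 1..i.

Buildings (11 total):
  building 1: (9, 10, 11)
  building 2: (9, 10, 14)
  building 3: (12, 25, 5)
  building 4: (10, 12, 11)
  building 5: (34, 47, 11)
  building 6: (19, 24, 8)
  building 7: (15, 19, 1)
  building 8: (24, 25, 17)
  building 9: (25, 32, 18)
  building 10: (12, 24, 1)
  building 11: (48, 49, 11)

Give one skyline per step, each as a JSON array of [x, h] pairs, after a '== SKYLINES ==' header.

== SKYLINES ==
[[9,11],[10,0]]
[[9,14],[10,0]]
[[9,14],[10,0],[12,5],[25,0]]
[[9,14],[10,11],[12,5],[25,0]]
[[9,14],[10,11],[12,5],[25,0],[34,11],[47,0]]
[[9,14],[10,11],[12,5],[19,8],[24,5],[25,0],[34,11],[47,0]]
[[9,14],[10,11],[12,5],[19,8],[24,5],[25,0],[34,11],[47,0]]
[[9,14],[10,11],[12,5],[19,8],[24,17],[25,0],[34,11],[47,0]]
[[9,14],[10,11],[12,5],[19,8],[24,17],[25,18],[32,0],[34,11],[47,0]]
[[9,14],[10,11],[12,5],[19,8],[24,17],[25,18],[32,0],[34,11],[47,0]]
[[9,14],[10,11],[12,5],[19,8],[24,17],[25,18],[32,0],[34,11],[47,0],[48,11],[49,0]]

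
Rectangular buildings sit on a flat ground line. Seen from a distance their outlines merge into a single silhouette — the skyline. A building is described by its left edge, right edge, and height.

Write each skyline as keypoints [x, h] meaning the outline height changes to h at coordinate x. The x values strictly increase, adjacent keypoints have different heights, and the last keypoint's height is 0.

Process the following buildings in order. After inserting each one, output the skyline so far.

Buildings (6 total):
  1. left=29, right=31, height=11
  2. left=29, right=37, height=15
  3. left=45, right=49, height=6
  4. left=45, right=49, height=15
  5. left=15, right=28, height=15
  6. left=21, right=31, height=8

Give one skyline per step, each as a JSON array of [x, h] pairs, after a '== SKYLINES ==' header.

== SKYLINES ==
[[29,11],[31,0]]
[[29,15],[37,0]]
[[29,15],[37,0],[45,6],[49,0]]
[[29,15],[37,0],[45,15],[49,0]]
[[15,15],[28,0],[29,15],[37,0],[45,15],[49,0]]
[[15,15],[28,8],[29,15],[37,0],[45,15],[49,0]]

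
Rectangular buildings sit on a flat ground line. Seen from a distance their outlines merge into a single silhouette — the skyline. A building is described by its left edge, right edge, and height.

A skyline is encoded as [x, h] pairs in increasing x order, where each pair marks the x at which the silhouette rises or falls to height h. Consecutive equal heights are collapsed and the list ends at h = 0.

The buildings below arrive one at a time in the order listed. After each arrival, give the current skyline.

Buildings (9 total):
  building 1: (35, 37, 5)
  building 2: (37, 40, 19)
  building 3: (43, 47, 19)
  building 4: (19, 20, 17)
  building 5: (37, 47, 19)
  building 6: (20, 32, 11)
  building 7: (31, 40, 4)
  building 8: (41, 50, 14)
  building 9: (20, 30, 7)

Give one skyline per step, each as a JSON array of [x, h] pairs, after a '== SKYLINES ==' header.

== SKYLINES ==
[[35,5],[37,0]]
[[35,5],[37,19],[40,0]]
[[35,5],[37,19],[40,0],[43,19],[47,0]]
[[19,17],[20,0],[35,5],[37,19],[40,0],[43,19],[47,0]]
[[19,17],[20,0],[35,5],[37,19],[47,0]]
[[19,17],[20,11],[32,0],[35,5],[37,19],[47,0]]
[[19,17],[20,11],[32,4],[35,5],[37,19],[47,0]]
[[19,17],[20,11],[32,4],[35,5],[37,19],[47,14],[50,0]]
[[19,17],[20,11],[32,4],[35,5],[37,19],[47,14],[50,0]]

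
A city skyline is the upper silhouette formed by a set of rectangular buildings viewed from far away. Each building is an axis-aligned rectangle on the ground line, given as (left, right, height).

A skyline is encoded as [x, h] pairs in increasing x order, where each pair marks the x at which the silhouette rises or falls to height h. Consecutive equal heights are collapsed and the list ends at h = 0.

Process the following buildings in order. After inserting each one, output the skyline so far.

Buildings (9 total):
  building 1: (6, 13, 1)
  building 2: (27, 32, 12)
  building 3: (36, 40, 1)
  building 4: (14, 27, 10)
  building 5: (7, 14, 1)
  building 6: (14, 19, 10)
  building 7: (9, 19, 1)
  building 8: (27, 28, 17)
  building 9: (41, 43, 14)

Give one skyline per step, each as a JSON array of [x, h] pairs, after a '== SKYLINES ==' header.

== SKYLINES ==
[[6,1],[13,0]]
[[6,1],[13,0],[27,12],[32,0]]
[[6,1],[13,0],[27,12],[32,0],[36,1],[40,0]]
[[6,1],[13,0],[14,10],[27,12],[32,0],[36,1],[40,0]]
[[6,1],[14,10],[27,12],[32,0],[36,1],[40,0]]
[[6,1],[14,10],[27,12],[32,0],[36,1],[40,0]]
[[6,1],[14,10],[27,12],[32,0],[36,1],[40,0]]
[[6,1],[14,10],[27,17],[28,12],[32,0],[36,1],[40,0]]
[[6,1],[14,10],[27,17],[28,12],[32,0],[36,1],[40,0],[41,14],[43,0]]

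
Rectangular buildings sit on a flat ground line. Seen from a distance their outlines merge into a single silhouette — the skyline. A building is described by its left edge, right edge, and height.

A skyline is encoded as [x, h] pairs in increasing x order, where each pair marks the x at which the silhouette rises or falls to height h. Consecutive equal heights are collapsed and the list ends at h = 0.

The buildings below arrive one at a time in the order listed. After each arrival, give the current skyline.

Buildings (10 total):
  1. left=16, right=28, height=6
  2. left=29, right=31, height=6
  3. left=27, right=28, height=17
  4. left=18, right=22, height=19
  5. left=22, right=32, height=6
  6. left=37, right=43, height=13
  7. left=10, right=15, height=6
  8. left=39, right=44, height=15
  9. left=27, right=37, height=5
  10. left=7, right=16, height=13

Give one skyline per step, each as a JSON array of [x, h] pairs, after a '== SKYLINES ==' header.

== SKYLINES ==
[[16,6],[28,0]]
[[16,6],[28,0],[29,6],[31,0]]
[[16,6],[27,17],[28,0],[29,6],[31,0]]
[[16,6],[18,19],[22,6],[27,17],[28,0],[29,6],[31,0]]
[[16,6],[18,19],[22,6],[27,17],[28,6],[32,0]]
[[16,6],[18,19],[22,6],[27,17],[28,6],[32,0],[37,13],[43,0]]
[[10,6],[15,0],[16,6],[18,19],[22,6],[27,17],[28,6],[32,0],[37,13],[43,0]]
[[10,6],[15,0],[16,6],[18,19],[22,6],[27,17],[28,6],[32,0],[37,13],[39,15],[44,0]]
[[10,6],[15,0],[16,6],[18,19],[22,6],[27,17],[28,6],[32,5],[37,13],[39,15],[44,0]]
[[7,13],[16,6],[18,19],[22,6],[27,17],[28,6],[32,5],[37,13],[39,15],[44,0]]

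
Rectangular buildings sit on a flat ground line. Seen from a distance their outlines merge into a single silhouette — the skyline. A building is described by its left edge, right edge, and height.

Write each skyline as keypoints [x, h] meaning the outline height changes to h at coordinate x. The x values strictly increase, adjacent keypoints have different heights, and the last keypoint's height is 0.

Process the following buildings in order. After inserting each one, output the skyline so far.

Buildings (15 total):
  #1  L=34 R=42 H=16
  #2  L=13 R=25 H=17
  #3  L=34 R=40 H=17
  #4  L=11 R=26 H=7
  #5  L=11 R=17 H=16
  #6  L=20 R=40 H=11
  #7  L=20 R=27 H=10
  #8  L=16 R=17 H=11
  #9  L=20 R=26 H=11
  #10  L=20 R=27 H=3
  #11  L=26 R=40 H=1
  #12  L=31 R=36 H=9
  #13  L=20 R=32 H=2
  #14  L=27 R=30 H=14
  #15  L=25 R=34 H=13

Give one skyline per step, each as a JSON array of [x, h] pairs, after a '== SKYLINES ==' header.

== SKYLINES ==
[[34,16],[42,0]]
[[13,17],[25,0],[34,16],[42,0]]
[[13,17],[25,0],[34,17],[40,16],[42,0]]
[[11,7],[13,17],[25,7],[26,0],[34,17],[40,16],[42,0]]
[[11,16],[13,17],[25,7],[26,0],[34,17],[40,16],[42,0]]
[[11,16],[13,17],[25,11],[34,17],[40,16],[42,0]]
[[11,16],[13,17],[25,11],[34,17],[40,16],[42,0]]
[[11,16],[13,17],[25,11],[34,17],[40,16],[42,0]]
[[11,16],[13,17],[25,11],[34,17],[40,16],[42,0]]
[[11,16],[13,17],[25,11],[34,17],[40,16],[42,0]]
[[11,16],[13,17],[25,11],[34,17],[40,16],[42,0]]
[[11,16],[13,17],[25,11],[34,17],[40,16],[42,0]]
[[11,16],[13,17],[25,11],[34,17],[40,16],[42,0]]
[[11,16],[13,17],[25,11],[27,14],[30,11],[34,17],[40,16],[42,0]]
[[11,16],[13,17],[25,13],[27,14],[30,13],[34,17],[40,16],[42,0]]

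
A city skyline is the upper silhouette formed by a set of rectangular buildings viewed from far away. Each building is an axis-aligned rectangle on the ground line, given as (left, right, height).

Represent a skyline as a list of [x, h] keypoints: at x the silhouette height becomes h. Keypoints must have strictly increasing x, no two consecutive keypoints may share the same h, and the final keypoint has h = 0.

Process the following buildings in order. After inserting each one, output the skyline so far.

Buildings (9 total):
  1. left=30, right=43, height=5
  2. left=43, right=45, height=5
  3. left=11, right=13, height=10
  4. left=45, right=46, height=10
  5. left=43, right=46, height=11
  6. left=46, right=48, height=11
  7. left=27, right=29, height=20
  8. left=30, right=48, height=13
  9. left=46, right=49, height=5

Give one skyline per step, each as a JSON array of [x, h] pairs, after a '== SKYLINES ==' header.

== SKYLINES ==
[[30,5],[43,0]]
[[30,5],[45,0]]
[[11,10],[13,0],[30,5],[45,0]]
[[11,10],[13,0],[30,5],[45,10],[46,0]]
[[11,10],[13,0],[30,5],[43,11],[46,0]]
[[11,10],[13,0],[30,5],[43,11],[48,0]]
[[11,10],[13,0],[27,20],[29,0],[30,5],[43,11],[48,0]]
[[11,10],[13,0],[27,20],[29,0],[30,13],[48,0]]
[[11,10],[13,0],[27,20],[29,0],[30,13],[48,5],[49,0]]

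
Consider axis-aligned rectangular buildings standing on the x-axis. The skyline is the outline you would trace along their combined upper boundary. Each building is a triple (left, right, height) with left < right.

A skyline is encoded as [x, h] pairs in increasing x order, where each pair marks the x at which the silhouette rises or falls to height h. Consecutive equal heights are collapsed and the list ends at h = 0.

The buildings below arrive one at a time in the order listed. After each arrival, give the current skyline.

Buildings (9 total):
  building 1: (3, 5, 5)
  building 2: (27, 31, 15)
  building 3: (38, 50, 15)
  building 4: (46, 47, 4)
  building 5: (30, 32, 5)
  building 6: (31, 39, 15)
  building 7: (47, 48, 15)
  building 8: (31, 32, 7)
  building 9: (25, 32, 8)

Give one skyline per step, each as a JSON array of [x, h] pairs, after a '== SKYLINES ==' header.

== SKYLINES ==
[[3,5],[5,0]]
[[3,5],[5,0],[27,15],[31,0]]
[[3,5],[5,0],[27,15],[31,0],[38,15],[50,0]]
[[3,5],[5,0],[27,15],[31,0],[38,15],[50,0]]
[[3,5],[5,0],[27,15],[31,5],[32,0],[38,15],[50,0]]
[[3,5],[5,0],[27,15],[50,0]]
[[3,5],[5,0],[27,15],[50,0]]
[[3,5],[5,0],[27,15],[50,0]]
[[3,5],[5,0],[25,8],[27,15],[50,0]]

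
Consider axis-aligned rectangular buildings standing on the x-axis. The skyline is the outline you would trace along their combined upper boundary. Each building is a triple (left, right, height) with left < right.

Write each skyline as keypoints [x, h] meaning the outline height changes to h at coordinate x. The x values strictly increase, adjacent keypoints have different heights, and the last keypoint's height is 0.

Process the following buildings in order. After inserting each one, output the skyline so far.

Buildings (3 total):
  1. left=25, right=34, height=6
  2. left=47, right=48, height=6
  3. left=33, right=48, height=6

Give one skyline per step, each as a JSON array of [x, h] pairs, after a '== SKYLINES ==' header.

== SKYLINES ==
[[25,6],[34,0]]
[[25,6],[34,0],[47,6],[48,0]]
[[25,6],[48,0]]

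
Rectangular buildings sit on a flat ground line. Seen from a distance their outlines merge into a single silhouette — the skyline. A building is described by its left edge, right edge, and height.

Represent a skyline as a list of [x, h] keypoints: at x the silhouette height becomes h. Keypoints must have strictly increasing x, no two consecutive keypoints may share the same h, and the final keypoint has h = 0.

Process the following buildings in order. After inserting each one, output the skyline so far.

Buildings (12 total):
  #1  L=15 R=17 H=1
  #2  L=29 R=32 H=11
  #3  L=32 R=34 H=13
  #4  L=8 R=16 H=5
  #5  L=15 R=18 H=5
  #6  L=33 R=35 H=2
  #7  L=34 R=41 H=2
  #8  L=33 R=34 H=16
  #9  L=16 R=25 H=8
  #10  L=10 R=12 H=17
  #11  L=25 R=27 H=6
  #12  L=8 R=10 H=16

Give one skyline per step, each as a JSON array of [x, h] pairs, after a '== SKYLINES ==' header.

== SKYLINES ==
[[15,1],[17,0]]
[[15,1],[17,0],[29,11],[32,0]]
[[15,1],[17,0],[29,11],[32,13],[34,0]]
[[8,5],[16,1],[17,0],[29,11],[32,13],[34,0]]
[[8,5],[18,0],[29,11],[32,13],[34,0]]
[[8,5],[18,0],[29,11],[32,13],[34,2],[35,0]]
[[8,5],[18,0],[29,11],[32,13],[34,2],[41,0]]
[[8,5],[18,0],[29,11],[32,13],[33,16],[34,2],[41,0]]
[[8,5],[16,8],[25,0],[29,11],[32,13],[33,16],[34,2],[41,0]]
[[8,5],[10,17],[12,5],[16,8],[25,0],[29,11],[32,13],[33,16],[34,2],[41,0]]
[[8,5],[10,17],[12,5],[16,8],[25,6],[27,0],[29,11],[32,13],[33,16],[34,2],[41,0]]
[[8,16],[10,17],[12,5],[16,8],[25,6],[27,0],[29,11],[32,13],[33,16],[34,2],[41,0]]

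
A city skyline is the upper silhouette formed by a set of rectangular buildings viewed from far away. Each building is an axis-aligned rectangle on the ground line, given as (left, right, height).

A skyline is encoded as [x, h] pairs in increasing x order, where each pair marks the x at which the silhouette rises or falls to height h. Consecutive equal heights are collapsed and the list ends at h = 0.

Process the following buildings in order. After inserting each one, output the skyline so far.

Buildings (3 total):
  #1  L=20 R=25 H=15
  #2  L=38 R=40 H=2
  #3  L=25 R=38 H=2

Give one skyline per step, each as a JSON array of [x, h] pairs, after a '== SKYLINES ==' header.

== SKYLINES ==
[[20,15],[25,0]]
[[20,15],[25,0],[38,2],[40,0]]
[[20,15],[25,2],[40,0]]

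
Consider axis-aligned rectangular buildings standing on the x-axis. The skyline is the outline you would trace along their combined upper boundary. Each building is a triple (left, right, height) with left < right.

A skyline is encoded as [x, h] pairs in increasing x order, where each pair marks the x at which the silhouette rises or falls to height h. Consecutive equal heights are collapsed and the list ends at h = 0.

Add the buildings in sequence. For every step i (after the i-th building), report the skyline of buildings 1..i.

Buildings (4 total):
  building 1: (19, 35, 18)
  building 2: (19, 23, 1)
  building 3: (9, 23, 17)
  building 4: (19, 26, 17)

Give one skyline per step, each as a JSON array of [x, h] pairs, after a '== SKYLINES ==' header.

== SKYLINES ==
[[19,18],[35,0]]
[[19,18],[35,0]]
[[9,17],[19,18],[35,0]]
[[9,17],[19,18],[35,0]]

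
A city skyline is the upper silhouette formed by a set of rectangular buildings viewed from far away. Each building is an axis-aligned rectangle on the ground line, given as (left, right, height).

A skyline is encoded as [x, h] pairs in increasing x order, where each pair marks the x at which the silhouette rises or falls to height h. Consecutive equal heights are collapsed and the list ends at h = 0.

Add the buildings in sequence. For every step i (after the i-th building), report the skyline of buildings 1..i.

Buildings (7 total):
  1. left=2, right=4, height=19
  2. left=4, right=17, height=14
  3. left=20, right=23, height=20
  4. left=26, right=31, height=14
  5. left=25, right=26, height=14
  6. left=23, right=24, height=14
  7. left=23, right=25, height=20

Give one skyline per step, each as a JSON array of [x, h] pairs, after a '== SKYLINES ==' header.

== SKYLINES ==
[[2,19],[4,0]]
[[2,19],[4,14],[17,0]]
[[2,19],[4,14],[17,0],[20,20],[23,0]]
[[2,19],[4,14],[17,0],[20,20],[23,0],[26,14],[31,0]]
[[2,19],[4,14],[17,0],[20,20],[23,0],[25,14],[31,0]]
[[2,19],[4,14],[17,0],[20,20],[23,14],[24,0],[25,14],[31,0]]
[[2,19],[4,14],[17,0],[20,20],[25,14],[31,0]]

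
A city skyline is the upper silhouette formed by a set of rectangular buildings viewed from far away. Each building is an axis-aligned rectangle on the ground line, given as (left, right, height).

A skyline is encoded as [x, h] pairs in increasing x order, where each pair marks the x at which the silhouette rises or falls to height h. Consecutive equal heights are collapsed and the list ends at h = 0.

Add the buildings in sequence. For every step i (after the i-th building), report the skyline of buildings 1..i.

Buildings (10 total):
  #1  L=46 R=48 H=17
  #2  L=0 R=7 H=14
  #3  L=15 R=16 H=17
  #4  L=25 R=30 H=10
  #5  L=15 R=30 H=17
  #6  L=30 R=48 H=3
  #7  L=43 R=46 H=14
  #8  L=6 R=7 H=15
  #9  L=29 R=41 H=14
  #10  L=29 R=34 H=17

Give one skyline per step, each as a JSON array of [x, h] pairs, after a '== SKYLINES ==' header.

== SKYLINES ==
[[46,17],[48,0]]
[[0,14],[7,0],[46,17],[48,0]]
[[0,14],[7,0],[15,17],[16,0],[46,17],[48,0]]
[[0,14],[7,0],[15,17],[16,0],[25,10],[30,0],[46,17],[48,0]]
[[0,14],[7,0],[15,17],[30,0],[46,17],[48,0]]
[[0,14],[7,0],[15,17],[30,3],[46,17],[48,0]]
[[0,14],[7,0],[15,17],[30,3],[43,14],[46,17],[48,0]]
[[0,14],[6,15],[7,0],[15,17],[30,3],[43,14],[46,17],[48,0]]
[[0,14],[6,15],[7,0],[15,17],[30,14],[41,3],[43,14],[46,17],[48,0]]
[[0,14],[6,15],[7,0],[15,17],[34,14],[41,3],[43,14],[46,17],[48,0]]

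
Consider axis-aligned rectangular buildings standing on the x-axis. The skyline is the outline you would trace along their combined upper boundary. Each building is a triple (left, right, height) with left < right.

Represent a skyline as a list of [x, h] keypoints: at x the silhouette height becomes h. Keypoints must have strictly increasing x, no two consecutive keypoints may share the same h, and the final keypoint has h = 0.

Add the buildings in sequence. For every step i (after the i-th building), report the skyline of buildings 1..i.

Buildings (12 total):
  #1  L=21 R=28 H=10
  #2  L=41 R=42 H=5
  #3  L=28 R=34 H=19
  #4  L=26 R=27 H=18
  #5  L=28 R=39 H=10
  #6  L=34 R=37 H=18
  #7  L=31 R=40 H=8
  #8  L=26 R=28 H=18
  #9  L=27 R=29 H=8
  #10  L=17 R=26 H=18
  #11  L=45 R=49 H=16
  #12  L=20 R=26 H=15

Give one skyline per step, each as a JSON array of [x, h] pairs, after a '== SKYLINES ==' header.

== SKYLINES ==
[[21,10],[28,0]]
[[21,10],[28,0],[41,5],[42,0]]
[[21,10],[28,19],[34,0],[41,5],[42,0]]
[[21,10],[26,18],[27,10],[28,19],[34,0],[41,5],[42,0]]
[[21,10],[26,18],[27,10],[28,19],[34,10],[39,0],[41,5],[42,0]]
[[21,10],[26,18],[27,10],[28,19],[34,18],[37,10],[39,0],[41,5],[42,0]]
[[21,10],[26,18],[27,10],[28,19],[34,18],[37,10],[39,8],[40,0],[41,5],[42,0]]
[[21,10],[26,18],[28,19],[34,18],[37,10],[39,8],[40,0],[41,5],[42,0]]
[[21,10],[26,18],[28,19],[34,18],[37,10],[39,8],[40,0],[41,5],[42,0]]
[[17,18],[28,19],[34,18],[37,10],[39,8],[40,0],[41,5],[42,0]]
[[17,18],[28,19],[34,18],[37,10],[39,8],[40,0],[41,5],[42,0],[45,16],[49,0]]
[[17,18],[28,19],[34,18],[37,10],[39,8],[40,0],[41,5],[42,0],[45,16],[49,0]]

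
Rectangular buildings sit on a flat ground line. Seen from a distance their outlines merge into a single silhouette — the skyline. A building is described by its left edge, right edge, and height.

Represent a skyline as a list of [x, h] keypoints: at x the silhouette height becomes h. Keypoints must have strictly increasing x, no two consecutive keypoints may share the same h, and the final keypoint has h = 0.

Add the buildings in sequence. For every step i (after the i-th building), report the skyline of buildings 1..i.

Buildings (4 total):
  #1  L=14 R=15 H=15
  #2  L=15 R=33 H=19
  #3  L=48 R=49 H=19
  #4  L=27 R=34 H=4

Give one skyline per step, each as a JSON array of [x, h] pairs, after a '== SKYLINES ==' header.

== SKYLINES ==
[[14,15],[15,0]]
[[14,15],[15,19],[33,0]]
[[14,15],[15,19],[33,0],[48,19],[49,0]]
[[14,15],[15,19],[33,4],[34,0],[48,19],[49,0]]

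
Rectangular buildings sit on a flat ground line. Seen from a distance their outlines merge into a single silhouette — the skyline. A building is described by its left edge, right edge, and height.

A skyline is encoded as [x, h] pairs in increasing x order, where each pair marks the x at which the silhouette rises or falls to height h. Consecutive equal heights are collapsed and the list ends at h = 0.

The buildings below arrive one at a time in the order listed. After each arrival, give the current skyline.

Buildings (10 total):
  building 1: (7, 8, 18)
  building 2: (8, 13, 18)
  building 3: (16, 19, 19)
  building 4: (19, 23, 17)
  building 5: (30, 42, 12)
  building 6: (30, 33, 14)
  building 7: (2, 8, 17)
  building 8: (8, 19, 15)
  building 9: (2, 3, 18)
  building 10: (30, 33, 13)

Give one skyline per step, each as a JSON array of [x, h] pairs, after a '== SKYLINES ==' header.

== SKYLINES ==
[[7,18],[8,0]]
[[7,18],[13,0]]
[[7,18],[13,0],[16,19],[19,0]]
[[7,18],[13,0],[16,19],[19,17],[23,0]]
[[7,18],[13,0],[16,19],[19,17],[23,0],[30,12],[42,0]]
[[7,18],[13,0],[16,19],[19,17],[23,0],[30,14],[33,12],[42,0]]
[[2,17],[7,18],[13,0],[16,19],[19,17],[23,0],[30,14],[33,12],[42,0]]
[[2,17],[7,18],[13,15],[16,19],[19,17],[23,0],[30,14],[33,12],[42,0]]
[[2,18],[3,17],[7,18],[13,15],[16,19],[19,17],[23,0],[30,14],[33,12],[42,0]]
[[2,18],[3,17],[7,18],[13,15],[16,19],[19,17],[23,0],[30,14],[33,12],[42,0]]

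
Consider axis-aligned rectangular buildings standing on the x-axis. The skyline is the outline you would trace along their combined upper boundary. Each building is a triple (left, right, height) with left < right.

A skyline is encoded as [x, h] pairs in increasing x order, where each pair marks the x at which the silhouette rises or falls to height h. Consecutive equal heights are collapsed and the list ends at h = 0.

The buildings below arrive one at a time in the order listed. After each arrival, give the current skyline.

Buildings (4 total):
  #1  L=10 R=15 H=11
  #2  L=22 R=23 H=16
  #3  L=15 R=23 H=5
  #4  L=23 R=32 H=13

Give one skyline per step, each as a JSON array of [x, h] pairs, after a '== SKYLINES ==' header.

== SKYLINES ==
[[10,11],[15,0]]
[[10,11],[15,0],[22,16],[23,0]]
[[10,11],[15,5],[22,16],[23,0]]
[[10,11],[15,5],[22,16],[23,13],[32,0]]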